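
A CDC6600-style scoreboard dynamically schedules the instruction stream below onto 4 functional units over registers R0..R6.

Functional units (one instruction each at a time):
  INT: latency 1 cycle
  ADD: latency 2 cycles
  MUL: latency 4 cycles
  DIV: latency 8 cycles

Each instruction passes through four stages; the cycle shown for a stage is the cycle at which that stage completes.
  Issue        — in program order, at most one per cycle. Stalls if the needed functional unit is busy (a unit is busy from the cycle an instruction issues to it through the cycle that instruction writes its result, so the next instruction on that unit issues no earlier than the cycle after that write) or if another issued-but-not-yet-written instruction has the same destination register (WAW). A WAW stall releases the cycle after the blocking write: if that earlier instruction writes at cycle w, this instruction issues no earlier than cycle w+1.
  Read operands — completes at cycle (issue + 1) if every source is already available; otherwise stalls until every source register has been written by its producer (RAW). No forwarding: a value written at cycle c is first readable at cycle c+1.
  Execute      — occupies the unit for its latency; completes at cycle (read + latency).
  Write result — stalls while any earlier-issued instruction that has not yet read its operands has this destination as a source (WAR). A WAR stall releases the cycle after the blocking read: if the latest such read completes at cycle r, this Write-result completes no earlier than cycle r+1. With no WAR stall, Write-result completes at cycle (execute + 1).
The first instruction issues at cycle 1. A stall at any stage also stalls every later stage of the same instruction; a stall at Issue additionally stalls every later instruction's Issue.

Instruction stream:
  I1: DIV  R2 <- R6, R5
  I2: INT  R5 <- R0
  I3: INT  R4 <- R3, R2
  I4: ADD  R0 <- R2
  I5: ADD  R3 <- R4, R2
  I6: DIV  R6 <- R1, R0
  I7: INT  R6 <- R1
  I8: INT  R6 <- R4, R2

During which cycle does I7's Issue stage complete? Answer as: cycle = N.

cycle = 28

c1: I1 dispatched to DIV
c2: I1 operands ready; I2 dispatched to INT
c3: I2 operands ready
c4: I2 complete
c5: R5←I2
c6: I3 dispatched to INT
c7: I4 dispatched to ADD
c10: I1 complete
c11: R2←I1
c12: I3 operands ready; I4 operands ready
c13: I3 complete
c14: R4←I3; I4 complete
c15: R0←I4
c16: I5 dispatched to ADD
c17: I5 operands ready; I6 dispatched to DIV
c18: I6 operands ready
c19: I5 complete
c20: R3←I5
c26: I6 complete
c27: R6←I6
c28: I7 dispatched to INT
c29: I7 operands ready
c30: I7 complete
c31: R6←I7
c32: I8 dispatched to INT
c33: I8 operands ready
c34: I8 complete
c35: R6←I8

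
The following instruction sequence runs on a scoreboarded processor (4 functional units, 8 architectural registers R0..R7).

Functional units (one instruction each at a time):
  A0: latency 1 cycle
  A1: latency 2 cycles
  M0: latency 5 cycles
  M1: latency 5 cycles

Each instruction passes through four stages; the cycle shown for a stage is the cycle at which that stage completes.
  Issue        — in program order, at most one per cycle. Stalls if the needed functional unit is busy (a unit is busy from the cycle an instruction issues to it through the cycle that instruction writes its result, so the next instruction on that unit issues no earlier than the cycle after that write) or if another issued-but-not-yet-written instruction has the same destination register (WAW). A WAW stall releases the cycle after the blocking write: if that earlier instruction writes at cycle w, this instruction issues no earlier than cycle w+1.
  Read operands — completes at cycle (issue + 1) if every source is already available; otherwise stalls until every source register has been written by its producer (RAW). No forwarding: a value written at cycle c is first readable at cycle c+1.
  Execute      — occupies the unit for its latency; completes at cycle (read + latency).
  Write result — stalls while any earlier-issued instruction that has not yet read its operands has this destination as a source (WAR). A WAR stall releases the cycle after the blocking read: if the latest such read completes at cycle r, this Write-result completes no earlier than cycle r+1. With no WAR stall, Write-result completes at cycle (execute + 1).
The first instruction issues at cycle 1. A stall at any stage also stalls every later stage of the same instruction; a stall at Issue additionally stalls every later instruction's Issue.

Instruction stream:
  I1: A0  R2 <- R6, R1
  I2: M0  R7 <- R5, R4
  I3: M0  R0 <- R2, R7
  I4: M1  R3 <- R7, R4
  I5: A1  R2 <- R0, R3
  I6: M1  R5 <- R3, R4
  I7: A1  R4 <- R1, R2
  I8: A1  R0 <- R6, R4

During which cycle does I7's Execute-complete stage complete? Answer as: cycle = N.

  I1 | 1 | 2 | 3 | 4
  I2 | 2 | 3 | 8 | 9
  I3 | 10 | 11 | 16 | 17   struct: M0 busy until I2 writes@9
  I4 | 11 | 12 | 17 | 18
  I5 | 12 | 19 | 21 | 22   RAW R3: wait I4 write@18
  I6 | 19 | 20 | 25 | 26   struct: M1 busy until I4 writes@18
  I7 | 23 | 24 | 26 | 27   struct: A1 busy until I5 writes@22
  I8 | 28 | 29 | 31 | 32   struct: A1 busy until I7 writes@27

cycle = 26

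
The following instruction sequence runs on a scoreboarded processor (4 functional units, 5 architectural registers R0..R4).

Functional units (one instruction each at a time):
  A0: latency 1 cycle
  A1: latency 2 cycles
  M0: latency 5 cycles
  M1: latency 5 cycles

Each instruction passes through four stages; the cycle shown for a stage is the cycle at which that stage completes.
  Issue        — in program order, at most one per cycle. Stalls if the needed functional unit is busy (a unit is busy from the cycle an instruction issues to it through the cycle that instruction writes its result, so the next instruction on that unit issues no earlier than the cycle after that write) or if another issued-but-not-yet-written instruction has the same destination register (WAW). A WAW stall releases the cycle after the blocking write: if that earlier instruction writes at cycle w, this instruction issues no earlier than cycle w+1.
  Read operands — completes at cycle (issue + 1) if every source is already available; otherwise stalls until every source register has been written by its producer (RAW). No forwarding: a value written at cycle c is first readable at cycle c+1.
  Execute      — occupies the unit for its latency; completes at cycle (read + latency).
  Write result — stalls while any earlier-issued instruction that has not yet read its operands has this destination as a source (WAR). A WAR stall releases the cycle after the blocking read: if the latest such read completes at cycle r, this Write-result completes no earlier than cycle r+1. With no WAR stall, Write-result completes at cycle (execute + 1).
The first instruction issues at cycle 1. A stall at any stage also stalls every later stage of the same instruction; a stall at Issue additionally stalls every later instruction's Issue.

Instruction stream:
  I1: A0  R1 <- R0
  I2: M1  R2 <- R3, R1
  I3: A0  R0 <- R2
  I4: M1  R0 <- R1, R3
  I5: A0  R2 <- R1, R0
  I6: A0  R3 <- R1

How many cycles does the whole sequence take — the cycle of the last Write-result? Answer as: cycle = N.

cycle = 29

c1: issue I1 (A0)
c2: I1 read-ops · issue I2 (M1)
c3: I1 finished on A0
c4: I1→R1
c5: I2 read-ops · issue I3 (A0)
c10: I2 finished on M1
c11: I2→R2
c12: I3 read-ops
c13: I3 finished on A0
c14: I3→R0
c15: issue I4 (M1)
c16: I4 read-ops · issue I5 (A0)
c21: I4 finished on M1
c22: I4→R0
c23: I5 read-ops
c24: I5 finished on A0
c25: I5→R2
c26: issue I6 (A0)
c27: I6 read-ops
c28: I6 finished on A0
c29: I6→R3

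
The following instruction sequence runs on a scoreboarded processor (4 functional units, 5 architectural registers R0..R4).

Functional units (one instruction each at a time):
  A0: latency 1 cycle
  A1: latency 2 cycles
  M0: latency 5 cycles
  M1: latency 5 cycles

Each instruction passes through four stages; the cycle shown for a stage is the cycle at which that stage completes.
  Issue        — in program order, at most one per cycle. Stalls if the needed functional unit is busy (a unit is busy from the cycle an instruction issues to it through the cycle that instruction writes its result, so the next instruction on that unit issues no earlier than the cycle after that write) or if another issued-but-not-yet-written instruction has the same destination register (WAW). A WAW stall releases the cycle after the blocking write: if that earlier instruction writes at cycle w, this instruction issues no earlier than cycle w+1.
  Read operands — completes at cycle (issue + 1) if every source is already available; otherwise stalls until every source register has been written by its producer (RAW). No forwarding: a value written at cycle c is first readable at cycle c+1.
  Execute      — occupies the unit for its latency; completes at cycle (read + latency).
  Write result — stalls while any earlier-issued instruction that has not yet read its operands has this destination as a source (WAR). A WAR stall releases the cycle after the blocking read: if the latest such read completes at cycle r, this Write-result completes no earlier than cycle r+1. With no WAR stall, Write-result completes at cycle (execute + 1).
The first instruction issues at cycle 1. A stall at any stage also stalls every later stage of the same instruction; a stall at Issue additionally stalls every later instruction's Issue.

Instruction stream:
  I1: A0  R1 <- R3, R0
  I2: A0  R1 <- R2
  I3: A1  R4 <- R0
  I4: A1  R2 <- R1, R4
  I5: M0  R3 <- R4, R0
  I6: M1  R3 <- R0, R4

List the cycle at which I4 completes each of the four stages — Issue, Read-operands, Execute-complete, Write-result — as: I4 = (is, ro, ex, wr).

[I1] 1/2/3/4
[I2] 5/6/7/8  (struct: A0 busy until I1 writes@4)
[I3] 6/7/9/10
[I4] 11/12/14/15  (struct: A1 busy until I3 writes@10)
[I5] 12/13/18/19
[I6] 20/21/26/27  (WAW R3: wait I5 write@19)

I4 = (11, 12, 14, 15)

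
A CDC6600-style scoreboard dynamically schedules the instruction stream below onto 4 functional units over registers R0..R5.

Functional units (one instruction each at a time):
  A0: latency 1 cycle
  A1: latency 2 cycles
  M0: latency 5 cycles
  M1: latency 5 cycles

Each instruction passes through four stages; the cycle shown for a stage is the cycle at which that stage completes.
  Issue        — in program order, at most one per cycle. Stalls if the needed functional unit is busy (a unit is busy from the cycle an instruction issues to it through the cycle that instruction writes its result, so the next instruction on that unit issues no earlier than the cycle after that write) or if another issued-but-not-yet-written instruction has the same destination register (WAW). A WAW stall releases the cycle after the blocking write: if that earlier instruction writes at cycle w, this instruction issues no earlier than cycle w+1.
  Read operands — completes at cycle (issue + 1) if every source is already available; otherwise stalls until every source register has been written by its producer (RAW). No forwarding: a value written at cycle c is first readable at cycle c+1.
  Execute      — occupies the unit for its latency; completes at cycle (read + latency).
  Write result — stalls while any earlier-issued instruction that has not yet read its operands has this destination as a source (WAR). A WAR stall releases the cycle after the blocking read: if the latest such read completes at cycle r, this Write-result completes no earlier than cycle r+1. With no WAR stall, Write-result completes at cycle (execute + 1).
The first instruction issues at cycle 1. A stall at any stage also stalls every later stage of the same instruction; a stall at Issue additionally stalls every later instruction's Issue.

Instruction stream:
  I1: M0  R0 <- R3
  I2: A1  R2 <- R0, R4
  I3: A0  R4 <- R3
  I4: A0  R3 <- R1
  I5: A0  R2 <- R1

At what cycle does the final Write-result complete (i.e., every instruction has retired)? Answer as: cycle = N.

I1  is:1  ro:2  ex:7  wr:8
I2  is:2  ro:9  ex:11  wr:12  — RAW R0: wait I1 write@8
I3  is:3  ro:4  ex:5  wr:10  — WAR R4: wait I2 read@9
I4  is:11  ro:12  ex:13  wr:14  — struct: A0 busy until I3 writes@10
I5  is:15  ro:16  ex:17  wr:18  — struct: A0 busy until I4 writes@14

cycle = 18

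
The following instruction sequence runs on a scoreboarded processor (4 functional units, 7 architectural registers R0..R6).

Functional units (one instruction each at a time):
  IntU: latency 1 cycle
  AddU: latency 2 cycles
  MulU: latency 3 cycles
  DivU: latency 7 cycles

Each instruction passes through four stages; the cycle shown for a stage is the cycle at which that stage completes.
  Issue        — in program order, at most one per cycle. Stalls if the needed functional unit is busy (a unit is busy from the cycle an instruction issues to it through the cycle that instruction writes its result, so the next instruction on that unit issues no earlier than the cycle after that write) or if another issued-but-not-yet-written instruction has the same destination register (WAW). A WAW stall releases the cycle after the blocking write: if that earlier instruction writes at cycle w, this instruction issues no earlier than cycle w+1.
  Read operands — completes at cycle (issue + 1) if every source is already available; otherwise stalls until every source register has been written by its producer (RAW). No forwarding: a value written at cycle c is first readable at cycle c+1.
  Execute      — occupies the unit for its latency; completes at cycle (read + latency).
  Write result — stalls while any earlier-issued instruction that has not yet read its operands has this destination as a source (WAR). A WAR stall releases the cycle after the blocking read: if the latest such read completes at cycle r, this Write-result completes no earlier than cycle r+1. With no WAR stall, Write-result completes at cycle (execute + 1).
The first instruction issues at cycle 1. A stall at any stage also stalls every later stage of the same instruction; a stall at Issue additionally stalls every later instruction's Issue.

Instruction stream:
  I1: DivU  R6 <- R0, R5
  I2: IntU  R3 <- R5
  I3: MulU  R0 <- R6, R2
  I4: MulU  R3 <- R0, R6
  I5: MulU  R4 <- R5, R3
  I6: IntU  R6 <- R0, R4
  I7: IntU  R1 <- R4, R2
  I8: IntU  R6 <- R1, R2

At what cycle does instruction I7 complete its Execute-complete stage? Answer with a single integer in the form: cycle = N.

t=1  I1→DivU
t=2  I1 RO · I2→IntU
t=3  I2 RO · I3→MulU
t=4  I2 EX
t=5  I2 WR R3
t=9  I1 EX
t=10  I1 WR R6
t=11  I3 RO
t=14  I3 EX
t=15  I3 WR R0
t=16  I4→MulU
t=17  I4 RO
t=20  I4 EX
t=21  I4 WR R3
t=22  I5→MulU
t=23  I5 RO · I6→IntU
t=26  I5 EX
t=27  I5 WR R4
t=28  I6 RO
t=29  I6 EX
t=30  I6 WR R6
t=31  I7→IntU
t=32  I7 RO
t=33  I7 EX
t=34  I7 WR R1
t=35  I8→IntU
t=36  I8 RO
t=37  I8 EX
t=38  I8 WR R6

cycle = 33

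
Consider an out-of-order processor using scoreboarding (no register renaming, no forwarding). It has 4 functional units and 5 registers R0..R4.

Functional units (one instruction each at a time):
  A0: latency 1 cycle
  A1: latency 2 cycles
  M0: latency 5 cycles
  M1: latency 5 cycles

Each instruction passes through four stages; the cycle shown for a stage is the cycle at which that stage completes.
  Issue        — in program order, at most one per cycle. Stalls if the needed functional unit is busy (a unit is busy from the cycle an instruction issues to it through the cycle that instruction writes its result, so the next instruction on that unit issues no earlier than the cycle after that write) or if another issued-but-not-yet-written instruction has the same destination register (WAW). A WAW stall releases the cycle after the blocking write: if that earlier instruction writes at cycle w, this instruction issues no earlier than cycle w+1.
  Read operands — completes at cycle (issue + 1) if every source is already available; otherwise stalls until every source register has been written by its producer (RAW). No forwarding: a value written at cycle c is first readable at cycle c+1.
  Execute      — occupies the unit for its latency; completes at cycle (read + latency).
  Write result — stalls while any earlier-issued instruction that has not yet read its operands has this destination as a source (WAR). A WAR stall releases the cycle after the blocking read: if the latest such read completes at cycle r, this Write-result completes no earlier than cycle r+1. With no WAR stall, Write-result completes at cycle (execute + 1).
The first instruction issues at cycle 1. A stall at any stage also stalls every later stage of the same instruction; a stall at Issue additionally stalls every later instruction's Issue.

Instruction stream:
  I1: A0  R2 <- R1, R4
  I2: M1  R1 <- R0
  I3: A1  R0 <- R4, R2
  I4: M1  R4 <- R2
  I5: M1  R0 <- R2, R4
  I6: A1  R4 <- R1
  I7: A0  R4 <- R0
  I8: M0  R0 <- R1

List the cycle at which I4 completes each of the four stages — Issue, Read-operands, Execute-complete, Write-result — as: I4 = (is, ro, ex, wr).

I1  is:1  ro:2  ex:3  wr:4
I2  is:2  ro:3  ex:8  wr:9
I3  is:3  ro:5  ex:7  wr:8  — RAW R2: wait I1 write@4
I4  is:10  ro:11  ex:16  wr:17  — struct: M1 busy until I2 writes@9
I5  is:18  ro:19  ex:24  wr:25  — struct: M1 busy until I4 writes@17
I6  is:19  ro:20  ex:22  wr:23
I7  is:24  ro:26  ex:27  wr:28  — WAW R4: wait I6 write@23, RAW R0: wait I5 write@25
I8  is:26  ro:27  ex:32  wr:33  — WAW R0: wait I5 write@25

I4 = (10, 11, 16, 17)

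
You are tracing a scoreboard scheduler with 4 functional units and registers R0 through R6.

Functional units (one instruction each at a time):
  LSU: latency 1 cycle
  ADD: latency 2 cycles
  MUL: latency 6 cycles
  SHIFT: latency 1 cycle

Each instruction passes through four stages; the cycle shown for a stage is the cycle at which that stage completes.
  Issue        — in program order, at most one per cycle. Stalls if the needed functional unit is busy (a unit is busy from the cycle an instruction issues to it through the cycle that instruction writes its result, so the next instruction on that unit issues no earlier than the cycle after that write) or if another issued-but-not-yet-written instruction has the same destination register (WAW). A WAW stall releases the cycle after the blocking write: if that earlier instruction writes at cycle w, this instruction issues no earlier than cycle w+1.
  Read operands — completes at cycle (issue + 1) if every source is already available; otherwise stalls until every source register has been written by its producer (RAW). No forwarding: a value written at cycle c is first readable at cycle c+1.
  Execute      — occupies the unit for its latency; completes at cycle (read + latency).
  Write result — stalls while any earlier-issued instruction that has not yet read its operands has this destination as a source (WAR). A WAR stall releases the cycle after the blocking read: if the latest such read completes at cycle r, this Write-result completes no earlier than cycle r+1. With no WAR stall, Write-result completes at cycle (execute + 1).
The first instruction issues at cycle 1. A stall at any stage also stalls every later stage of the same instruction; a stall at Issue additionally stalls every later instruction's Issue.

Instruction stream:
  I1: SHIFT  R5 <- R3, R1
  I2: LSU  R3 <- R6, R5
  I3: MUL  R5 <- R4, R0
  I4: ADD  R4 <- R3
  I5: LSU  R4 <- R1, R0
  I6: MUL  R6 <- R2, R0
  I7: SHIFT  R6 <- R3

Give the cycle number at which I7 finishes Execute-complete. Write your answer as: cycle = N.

cycle = 25

cycle 1: I1→SHIFT
cycle 2: I1 RO | I2→LSU
cycle 3: I1 EX
cycle 4: I1 WR R5
cycle 5: I2 RO | I3→MUL
cycle 6: I2 EX | I3 RO | I4→ADD
cycle 7: I2 WR R3
cycle 8: I4 RO
cycle 10: I4 EX
cycle 11: I4 WR R4
cycle 12: I3 EX | I5→LSU
cycle 13: I3 WR R5 | I5 RO
cycle 14: I5 EX | I6→MUL
cycle 15: I5 WR R4 | I6 RO
cycle 21: I6 EX
cycle 22: I6 WR R6
cycle 23: I7→SHIFT
cycle 24: I7 RO
cycle 25: I7 EX
cycle 26: I7 WR R6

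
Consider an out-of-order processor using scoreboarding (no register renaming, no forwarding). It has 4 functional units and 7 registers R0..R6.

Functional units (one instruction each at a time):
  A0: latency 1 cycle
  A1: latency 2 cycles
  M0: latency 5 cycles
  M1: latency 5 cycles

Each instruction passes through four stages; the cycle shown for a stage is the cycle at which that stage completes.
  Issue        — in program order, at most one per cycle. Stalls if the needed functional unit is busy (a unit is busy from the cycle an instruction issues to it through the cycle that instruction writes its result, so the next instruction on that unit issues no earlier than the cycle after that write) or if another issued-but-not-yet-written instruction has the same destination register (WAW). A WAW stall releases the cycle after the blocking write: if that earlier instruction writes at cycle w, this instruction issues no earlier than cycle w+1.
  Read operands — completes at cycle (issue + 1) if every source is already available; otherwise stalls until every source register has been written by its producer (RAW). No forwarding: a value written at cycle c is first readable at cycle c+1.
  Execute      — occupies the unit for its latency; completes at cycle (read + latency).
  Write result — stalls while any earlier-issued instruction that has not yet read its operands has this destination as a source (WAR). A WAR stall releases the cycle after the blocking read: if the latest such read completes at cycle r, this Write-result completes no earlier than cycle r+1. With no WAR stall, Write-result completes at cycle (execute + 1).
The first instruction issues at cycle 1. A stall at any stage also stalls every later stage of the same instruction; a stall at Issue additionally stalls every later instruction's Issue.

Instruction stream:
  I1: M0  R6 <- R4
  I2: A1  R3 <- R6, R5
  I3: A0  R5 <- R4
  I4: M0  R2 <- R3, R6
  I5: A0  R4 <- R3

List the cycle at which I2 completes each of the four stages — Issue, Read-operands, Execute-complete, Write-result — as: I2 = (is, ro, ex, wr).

  I1 | 1 | 2 | 7 | 8
  I2 | 2 | 9 | 11 | 12   RAW R6: wait I1 write@8
  I3 | 3 | 4 | 5 | 10   WAR R5: wait I2 read@9
  I4 | 9 | 13 | 18 | 19   struct: M0 busy until I1 writes@8 · RAW R3: wait I2 write@12
  I5 | 11 | 13 | 14 | 15   struct: A0 busy until I3 writes@10 · RAW R3: wait I2 write@12

I2 = (2, 9, 11, 12)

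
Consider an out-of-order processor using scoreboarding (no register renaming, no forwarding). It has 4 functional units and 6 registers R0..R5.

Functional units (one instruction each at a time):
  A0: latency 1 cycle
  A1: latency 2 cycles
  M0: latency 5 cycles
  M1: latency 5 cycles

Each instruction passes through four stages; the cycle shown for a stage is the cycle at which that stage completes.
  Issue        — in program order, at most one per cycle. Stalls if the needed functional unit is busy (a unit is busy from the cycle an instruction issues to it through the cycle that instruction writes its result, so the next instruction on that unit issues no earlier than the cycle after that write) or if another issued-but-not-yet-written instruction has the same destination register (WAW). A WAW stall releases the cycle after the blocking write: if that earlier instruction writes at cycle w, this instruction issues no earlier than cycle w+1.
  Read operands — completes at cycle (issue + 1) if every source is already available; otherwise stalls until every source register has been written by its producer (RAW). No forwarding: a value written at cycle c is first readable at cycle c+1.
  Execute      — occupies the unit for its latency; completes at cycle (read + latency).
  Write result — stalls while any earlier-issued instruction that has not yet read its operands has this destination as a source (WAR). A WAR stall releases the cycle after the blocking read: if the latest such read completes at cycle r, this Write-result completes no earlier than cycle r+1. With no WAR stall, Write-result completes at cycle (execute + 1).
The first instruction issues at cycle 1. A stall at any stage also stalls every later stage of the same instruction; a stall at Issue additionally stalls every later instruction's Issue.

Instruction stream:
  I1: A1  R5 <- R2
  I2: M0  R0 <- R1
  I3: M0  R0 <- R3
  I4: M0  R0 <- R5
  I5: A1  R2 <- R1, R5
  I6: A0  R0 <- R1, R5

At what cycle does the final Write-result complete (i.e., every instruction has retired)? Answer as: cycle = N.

t=1  issue I1 (A1)
t=2  I1 read-ops | issue I2 (M0)
t=3  I2 read-ops
t=4  I1 finished on A1
t=5  I1→R5
t=8  I2 finished on M0
t=9  I2→R0
t=10  issue I3 (M0)
t=11  I3 read-ops
t=16  I3 finished on M0
t=17  I3→R0
t=18  issue I4 (M0)
t=19  I4 read-ops | issue I5 (A1)
t=20  I5 read-ops
t=22  I5 finished on A1
t=23  I5→R2
t=24  I4 finished on M0
t=25  I4→R0
t=26  issue I6 (A0)
t=27  I6 read-ops
t=28  I6 finished on A0
t=29  I6→R0

cycle = 29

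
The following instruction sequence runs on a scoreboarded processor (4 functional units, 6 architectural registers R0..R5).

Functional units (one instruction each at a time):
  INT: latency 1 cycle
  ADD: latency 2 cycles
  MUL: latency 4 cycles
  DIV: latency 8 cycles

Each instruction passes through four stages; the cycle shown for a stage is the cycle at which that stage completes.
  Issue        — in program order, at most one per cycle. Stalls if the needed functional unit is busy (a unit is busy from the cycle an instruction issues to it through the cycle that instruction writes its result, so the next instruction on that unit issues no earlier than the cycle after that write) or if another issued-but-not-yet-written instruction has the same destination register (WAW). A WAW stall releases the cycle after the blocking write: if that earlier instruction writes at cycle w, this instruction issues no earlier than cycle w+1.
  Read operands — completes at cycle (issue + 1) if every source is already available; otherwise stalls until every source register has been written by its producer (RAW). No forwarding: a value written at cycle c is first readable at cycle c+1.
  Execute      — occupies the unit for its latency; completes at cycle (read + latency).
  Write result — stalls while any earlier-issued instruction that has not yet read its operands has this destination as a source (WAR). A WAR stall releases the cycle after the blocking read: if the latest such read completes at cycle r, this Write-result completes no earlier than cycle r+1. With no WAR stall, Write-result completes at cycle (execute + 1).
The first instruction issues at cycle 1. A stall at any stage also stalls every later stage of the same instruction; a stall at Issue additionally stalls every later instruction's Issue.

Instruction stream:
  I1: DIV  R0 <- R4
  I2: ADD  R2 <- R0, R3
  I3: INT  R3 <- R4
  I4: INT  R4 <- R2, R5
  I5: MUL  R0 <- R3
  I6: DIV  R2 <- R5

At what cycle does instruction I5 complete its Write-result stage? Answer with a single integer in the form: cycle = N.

[1] I1 dispatched to DIV
[2] I1 operands ready | I2 dispatched to ADD
[3] I3 dispatched to INT
[4] I3 operands ready
[5] I3 complete
[10] I1 complete
[11] R0←I1
[12] I2 operands ready
[13] R3←I3
[14] I2 complete | I4 dispatched to INT
[15] R2←I2 | I5 dispatched to MUL
[16] I4 operands ready | I5 operands ready | I6 dispatched to DIV
[17] I4 complete | I6 operands ready
[18] R4←I4
[20] I5 complete
[21] R0←I5
[25] I6 complete
[26] R2←I6

cycle = 21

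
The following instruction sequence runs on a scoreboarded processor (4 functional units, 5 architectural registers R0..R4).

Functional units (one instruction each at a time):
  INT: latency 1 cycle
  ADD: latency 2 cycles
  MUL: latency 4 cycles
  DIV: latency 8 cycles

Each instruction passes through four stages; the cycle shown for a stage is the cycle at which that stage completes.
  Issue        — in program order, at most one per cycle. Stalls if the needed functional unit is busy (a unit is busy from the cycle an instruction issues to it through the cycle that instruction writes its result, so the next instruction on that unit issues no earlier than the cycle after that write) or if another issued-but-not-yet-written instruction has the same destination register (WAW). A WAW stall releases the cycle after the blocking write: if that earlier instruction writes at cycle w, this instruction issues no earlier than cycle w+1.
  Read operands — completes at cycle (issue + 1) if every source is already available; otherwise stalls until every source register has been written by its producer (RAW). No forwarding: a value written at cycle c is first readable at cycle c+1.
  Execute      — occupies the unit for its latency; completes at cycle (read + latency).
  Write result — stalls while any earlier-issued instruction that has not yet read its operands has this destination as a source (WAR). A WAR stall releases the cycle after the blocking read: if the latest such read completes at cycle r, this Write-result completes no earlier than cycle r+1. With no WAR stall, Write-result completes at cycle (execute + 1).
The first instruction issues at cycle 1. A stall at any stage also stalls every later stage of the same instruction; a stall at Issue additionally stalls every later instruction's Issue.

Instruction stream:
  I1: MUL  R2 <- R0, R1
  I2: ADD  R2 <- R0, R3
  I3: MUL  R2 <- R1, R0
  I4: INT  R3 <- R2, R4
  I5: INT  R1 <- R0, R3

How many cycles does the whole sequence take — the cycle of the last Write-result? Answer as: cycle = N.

cycle = 26

t=1  I1 dispatched to MUL
t=2  I1 operands ready
t=6  I1 complete
t=7  R2←I1
t=8  I2 dispatched to ADD
t=9  I2 operands ready
t=11  I2 complete
t=12  R2←I2
t=13  I3 dispatched to MUL
t=14  I3 operands ready; I4 dispatched to INT
t=18  I3 complete
t=19  R2←I3
t=20  I4 operands ready
t=21  I4 complete
t=22  R3←I4
t=23  I5 dispatched to INT
t=24  I5 operands ready
t=25  I5 complete
t=26  R1←I5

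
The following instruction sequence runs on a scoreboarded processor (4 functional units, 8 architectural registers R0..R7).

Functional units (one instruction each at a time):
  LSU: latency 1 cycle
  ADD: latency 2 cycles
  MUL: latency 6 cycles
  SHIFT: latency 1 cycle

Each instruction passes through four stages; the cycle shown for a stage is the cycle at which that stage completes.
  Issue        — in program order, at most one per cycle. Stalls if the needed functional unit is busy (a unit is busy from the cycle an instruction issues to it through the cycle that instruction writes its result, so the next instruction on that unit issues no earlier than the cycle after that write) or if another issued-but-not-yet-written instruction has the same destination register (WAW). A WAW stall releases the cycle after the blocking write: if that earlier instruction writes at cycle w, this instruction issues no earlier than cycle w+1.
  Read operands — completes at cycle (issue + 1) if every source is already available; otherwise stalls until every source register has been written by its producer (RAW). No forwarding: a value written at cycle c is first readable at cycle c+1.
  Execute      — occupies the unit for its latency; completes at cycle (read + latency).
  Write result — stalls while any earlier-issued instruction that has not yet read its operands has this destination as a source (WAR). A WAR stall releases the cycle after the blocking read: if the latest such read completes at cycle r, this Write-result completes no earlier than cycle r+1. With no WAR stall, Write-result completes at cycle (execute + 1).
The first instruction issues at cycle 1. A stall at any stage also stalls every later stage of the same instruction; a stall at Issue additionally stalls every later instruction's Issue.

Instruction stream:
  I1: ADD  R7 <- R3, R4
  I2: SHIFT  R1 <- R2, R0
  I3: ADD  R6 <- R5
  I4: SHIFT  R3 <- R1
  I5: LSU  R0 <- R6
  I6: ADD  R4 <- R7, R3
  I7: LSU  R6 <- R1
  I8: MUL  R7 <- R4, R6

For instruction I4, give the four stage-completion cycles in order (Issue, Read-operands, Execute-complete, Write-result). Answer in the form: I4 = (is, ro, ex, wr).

I4 = (7, 8, 9, 10)

1) issue 1, read 2, done 4, write 5
2) issue 2, read 3, done 4, write 5
3) issue 6, read 7, done 9, write 10  <struct: ADD busy until I1 writes@5>
4) issue 7, read 8, done 9, write 10
5) issue 8, read 11, done 12, write 13  <RAW R6: wait I3 write@10>
6) issue 11, read 12, done 14, write 15  <struct: ADD busy until I3 writes@10>
7) issue 14, read 15, done 16, write 17  <struct: LSU busy until I5 writes@13>
8) issue 15, read 18, done 24, write 25  <RAW R6: wait I7 write@17>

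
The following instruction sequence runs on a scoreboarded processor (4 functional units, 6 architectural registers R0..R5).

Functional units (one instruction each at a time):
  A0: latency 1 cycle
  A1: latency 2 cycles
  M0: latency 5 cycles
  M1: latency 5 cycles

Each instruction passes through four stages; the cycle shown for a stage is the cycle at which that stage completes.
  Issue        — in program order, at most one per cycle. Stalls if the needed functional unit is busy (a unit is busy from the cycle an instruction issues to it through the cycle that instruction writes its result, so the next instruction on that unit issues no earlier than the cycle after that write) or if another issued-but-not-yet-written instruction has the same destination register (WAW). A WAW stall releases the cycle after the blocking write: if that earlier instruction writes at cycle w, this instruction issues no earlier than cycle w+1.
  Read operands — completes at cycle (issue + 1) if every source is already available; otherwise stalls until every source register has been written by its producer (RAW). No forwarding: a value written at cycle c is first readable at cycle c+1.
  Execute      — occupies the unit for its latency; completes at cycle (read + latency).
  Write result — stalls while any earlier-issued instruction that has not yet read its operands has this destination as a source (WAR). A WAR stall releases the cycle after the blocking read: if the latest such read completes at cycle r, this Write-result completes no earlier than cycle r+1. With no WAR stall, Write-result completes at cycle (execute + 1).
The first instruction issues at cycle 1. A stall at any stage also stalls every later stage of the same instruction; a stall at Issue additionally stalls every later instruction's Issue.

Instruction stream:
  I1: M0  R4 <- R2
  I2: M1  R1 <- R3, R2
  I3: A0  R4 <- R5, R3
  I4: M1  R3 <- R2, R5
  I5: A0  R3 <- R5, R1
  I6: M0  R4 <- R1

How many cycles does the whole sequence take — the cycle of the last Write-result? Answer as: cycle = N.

cycle = 26

[1] issue I1 (M0)
[2] I1 read-ops | issue I2 (M1)
[3] I2 read-ops
[7] I1 finished on M0
[8] I1→R4 | I2 finished on M1
[9] I2→R1 | issue I3 (A0)
[10] I3 read-ops | issue I4 (M1)
[11] I3 finished on A0 | I4 read-ops
[12] I3→R4
[16] I4 finished on M1
[17] I4→R3
[18] issue I5 (A0)
[19] I5 read-ops | issue I6 (M0)
[20] I5 finished on A0 | I6 read-ops
[21] I5→R3
[25] I6 finished on M0
[26] I6→R4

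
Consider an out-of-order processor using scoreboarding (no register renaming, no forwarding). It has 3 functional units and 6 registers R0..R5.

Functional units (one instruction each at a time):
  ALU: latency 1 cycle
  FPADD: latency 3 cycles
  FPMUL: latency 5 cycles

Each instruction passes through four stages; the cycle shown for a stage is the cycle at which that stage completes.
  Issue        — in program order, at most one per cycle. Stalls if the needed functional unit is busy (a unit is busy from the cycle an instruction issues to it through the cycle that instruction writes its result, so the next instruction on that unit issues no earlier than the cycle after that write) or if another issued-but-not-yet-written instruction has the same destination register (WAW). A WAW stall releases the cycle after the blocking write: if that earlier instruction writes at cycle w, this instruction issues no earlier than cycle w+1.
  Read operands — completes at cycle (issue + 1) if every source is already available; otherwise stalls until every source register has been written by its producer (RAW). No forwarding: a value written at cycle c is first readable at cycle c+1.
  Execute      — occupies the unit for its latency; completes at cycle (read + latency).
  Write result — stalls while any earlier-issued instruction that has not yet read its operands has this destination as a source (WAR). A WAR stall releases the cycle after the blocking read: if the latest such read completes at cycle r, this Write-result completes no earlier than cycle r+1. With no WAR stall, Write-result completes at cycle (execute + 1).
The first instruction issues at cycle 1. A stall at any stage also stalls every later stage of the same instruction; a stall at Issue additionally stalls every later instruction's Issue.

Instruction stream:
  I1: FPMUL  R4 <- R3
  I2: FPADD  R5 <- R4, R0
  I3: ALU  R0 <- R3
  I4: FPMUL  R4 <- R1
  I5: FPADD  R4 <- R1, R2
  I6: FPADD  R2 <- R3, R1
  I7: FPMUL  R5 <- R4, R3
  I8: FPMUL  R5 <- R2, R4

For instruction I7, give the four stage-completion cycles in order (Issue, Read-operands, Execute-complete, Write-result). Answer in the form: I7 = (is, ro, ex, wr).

I7 = (24, 25, 30, 31)

[I1] 1/2/7/8
[I2] 2/9/12/13  (RAW R4: wait I1 write@8)
[I3] 3/4/5/10  (WAR R0: wait I2 read@9)
[I4] 9/10/15/16  (struct: FPMUL busy until I1 writes@8)
[I5] 17/18/21/22  (WAW R4: wait I4 write@16)
[I6] 23/24/27/28  (struct: FPADD busy until I5 writes@22)
[I7] 24/25/30/31
[I8] 32/33/38/39  (struct: FPMUL busy until I7 writes@31)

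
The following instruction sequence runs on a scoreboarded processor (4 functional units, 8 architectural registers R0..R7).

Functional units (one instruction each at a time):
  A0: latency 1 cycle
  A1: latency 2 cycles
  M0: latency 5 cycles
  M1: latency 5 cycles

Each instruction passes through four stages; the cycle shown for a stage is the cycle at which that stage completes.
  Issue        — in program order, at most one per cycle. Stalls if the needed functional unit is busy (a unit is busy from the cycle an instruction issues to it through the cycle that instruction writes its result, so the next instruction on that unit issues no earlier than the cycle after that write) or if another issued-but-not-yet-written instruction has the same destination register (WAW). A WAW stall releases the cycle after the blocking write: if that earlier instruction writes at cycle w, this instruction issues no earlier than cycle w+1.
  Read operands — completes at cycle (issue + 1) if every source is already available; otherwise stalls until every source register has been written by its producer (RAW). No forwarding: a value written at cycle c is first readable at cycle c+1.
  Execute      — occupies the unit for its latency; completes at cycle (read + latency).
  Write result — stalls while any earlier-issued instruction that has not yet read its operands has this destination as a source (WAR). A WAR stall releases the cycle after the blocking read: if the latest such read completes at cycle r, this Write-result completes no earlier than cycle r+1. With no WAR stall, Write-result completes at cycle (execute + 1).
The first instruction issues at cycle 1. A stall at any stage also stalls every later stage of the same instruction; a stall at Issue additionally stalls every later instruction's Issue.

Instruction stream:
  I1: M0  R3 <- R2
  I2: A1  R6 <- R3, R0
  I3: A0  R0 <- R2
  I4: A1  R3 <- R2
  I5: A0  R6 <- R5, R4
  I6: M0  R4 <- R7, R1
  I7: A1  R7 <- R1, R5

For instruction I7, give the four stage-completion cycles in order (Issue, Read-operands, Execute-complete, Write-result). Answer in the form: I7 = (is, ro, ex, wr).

I7 = (18, 19, 21, 22)

cycle 1: issue I1 (M0)
cycle 2: I1 read-ops; issue I2 (A1)
cycle 3: issue I3 (A0)
cycle 4: I3 read-ops
cycle 5: I3 finished on A0
cycle 7: I1 finished on M0
cycle 8: I1→R3
cycle 9: I2 read-ops
cycle 10: I3→R0
cycle 11: I2 finished on A1
cycle 12: I2→R6
cycle 13: issue I4 (A1)
cycle 14: I4 read-ops; issue I5 (A0)
cycle 15: I5 read-ops; issue I6 (M0)
cycle 16: I4 finished on A1; I5 finished on A0; I6 read-ops
cycle 17: I4→R3; I5→R6
cycle 18: issue I7 (A1)
cycle 19: I7 read-ops
cycle 21: I6 finished on M0; I7 finished on A1
cycle 22: I6→R4; I7→R7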